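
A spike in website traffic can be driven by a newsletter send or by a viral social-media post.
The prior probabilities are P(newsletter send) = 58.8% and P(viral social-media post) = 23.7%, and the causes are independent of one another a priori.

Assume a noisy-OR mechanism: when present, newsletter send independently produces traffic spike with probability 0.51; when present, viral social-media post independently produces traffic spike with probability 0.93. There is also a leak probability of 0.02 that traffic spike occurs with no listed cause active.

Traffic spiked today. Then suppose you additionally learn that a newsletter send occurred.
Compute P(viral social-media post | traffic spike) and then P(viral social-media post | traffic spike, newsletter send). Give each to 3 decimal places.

P(viral social-media post | traffic spike) ≈ 0.485; P(viral social-media post | traffic spike, newsletter send) ≈ 0.366

Under noisy-OR, P(traffic spike | causes) = 1 − (1−0.02)·∏(1−qᵢ) over the active causes.
For the numerator, keep only viral social-media post=true terms: 0.090946 + 0.134672 = 0.225618
Normalizer over all consistent configurations: 0.02·0.412·0.763 + 0.9314·0.412·0.237 + 0.5198·0.588·0.763 + 0.966386·0.588·0.237 = 0.465110
P(viral social-media post | traffic spike) = 0.225618/0.465110 ≈ 0.485

Now condition on the additional information:
P(traffic spike | newsletter send) = 0.5198*0.763 + 0.966386*0.237 = 0.396607 + 0.229033 = 0.625640
The viral social-media post-present share is 0.966386*0.237 = 0.229033.
So P(viral social-media post | traffic spike, newsletter send) = 0.229033/0.625640 ≈ 0.366.
— newsletter send explains away the evidence for viral social-media post.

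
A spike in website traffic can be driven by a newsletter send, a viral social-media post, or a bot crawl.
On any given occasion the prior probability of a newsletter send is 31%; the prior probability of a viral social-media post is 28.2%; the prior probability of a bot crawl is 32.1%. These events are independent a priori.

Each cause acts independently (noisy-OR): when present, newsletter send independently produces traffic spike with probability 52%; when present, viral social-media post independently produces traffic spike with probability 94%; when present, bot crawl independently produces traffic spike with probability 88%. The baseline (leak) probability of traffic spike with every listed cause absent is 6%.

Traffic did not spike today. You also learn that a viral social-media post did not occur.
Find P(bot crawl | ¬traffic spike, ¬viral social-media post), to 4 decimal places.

P(bot crawl | ¬traffic spike, ¬viral social-media post) ≈ 0.0537

Under noisy-OR, P(traffic spike | causes) = 1 − (1−0.06)·∏(1−qᵢ) over the active causes.
Sum P(¬traffic spike|·) weighted by the priors over the 4 (newsletter send, bot crawl) configurations:
  P(¬traffic spike | ¬viral social-media post) = 0.94×0.69×0.679 + 0.1128×0.69×0.321 + 0.4512×0.31×0.679 + 0.054144×0.31×0.321
        = 0.440399 + 0.024984 + 0.094973 + 0.005388 = 0.565744
Configurations with bot crawl contribute 0.030372, so
  P(bot crawl | ¬traffic spike, ¬viral social-media post) = 0.030372 / 0.565744 ≈ 0.0537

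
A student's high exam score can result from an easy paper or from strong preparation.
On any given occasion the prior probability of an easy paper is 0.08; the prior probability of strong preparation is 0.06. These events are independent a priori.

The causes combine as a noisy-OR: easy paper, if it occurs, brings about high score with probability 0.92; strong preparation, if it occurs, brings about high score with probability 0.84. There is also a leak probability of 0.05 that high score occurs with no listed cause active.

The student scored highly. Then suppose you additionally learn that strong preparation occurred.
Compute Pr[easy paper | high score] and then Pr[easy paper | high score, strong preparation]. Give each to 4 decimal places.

Under noisy-OR, P(high score | causes) = 1 − (1−0.05)·∏(1−qᵢ) over the active causes.
Weight on easy paper=true, given the evidence: 0.069485 + 0.004742 = 0.074227
The normalizing constant is 0.05×0.92×0.94 + 0.848×0.92×0.06 + 0.924×0.08×0.94 + 0.98784×0.08×0.06 = 0.164277
P(easy paper | high score) = 0.074227/0.164277 ≈ 0.4518

With the extra evidence:
Numerator (weight on configurations with easy paper): 0.98784×0.08 = 0.079027
Denominator P(high score | strong preparation): 0.848×0.92 + 0.98784×0.08 = 0.859187
P(easy paper | high score, strong preparation) = 0.079027/0.859187 ≈ 0.0920

Pr[easy paper | high score] ≈ 0.4518; Pr[easy paper | high score, strong preparation] ≈ 0.0920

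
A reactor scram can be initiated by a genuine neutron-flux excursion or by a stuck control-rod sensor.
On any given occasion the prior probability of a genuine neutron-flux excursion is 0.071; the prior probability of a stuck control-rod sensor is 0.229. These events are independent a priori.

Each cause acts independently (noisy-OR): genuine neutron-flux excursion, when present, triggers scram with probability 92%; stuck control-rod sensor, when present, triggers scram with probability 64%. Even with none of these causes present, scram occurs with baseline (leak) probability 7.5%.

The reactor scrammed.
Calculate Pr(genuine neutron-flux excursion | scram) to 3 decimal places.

Pr(genuine neutron-flux excursion | scram) ≈ 0.254

Under noisy-OR, P(scram | causes) = 1 − (1−0.075)·∏(1−qᵢ) over the active causes.
P(scram) = 0.075*0.929*0.771 + 0.667*0.929*0.229 + 0.926*0.071*0.771 + 0.97336*0.071*0.229 = 0.053719 + 0.141898 + 0.050690 + 0.015826 = 0.262133
Restricting to configurations with genuine neutron-flux excursion present: 0.050690 + 0.015826 = 0.066516.
P(genuine neutron-flux excursion | scram) = 0.066516 / 0.262133 ≈ 0.254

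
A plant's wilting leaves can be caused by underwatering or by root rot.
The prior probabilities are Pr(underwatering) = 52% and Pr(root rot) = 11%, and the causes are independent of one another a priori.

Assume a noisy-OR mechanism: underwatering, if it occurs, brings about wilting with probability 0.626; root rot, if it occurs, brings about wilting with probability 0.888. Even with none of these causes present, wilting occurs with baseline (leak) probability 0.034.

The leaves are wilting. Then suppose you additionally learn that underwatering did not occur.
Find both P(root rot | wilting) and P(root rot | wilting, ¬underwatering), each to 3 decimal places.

Under noisy-OR, P(wilting | causes) = 1 − (1−0.034)·∏(1−qᵢ) over the active causes.
P(wilting) = 0.034*0.48*0.89 + 0.891808*0.48*0.11 + 0.638716*0.52*0.89 + 0.959536*0.52*0.11 = 0.014525 + 0.047087 + 0.295598 + 0.054885 = 0.412095
Of this, 0.101972 comes from 0.047087 + 0.054885 (the root rot=true cases).
Hence the posterior is 0.101972/0.412095 ≈ 0.247.

Now also conditioning on underwatering≠true:
Sum P(wilting|·) weighted by the priors over both values of root rot:
  P(wilting | ¬underwatering) = 0.034*0.89 + 0.891808*0.11
        = 0.030260 + 0.098099 = 0.128359
The terms with root rot present sum to 0.098099, so
  P(root rot | wilting, ¬underwatering) = 0.098099 / 0.128359 ≈ 0.764

P(root rot | wilting) ≈ 0.247; P(root rot | wilting, ¬underwatering) ≈ 0.764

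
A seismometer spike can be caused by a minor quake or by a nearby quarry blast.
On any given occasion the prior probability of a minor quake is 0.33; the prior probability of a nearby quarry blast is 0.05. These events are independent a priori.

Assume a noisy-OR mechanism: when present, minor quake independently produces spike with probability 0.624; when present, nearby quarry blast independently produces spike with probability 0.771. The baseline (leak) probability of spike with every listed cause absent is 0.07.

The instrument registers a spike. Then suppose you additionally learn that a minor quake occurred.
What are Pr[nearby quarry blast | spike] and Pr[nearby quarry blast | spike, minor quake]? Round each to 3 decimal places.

Under noisy-OR, P(spike | causes) = 1 − (1−0.07)·∏(1−qᵢ) over the active causes.
P(spike) = 0.07×0.67×0.95 + 0.78703×0.67×0.05 + 0.65032×0.33×0.95 + 0.919923×0.33×0.05 = 0.044555 + 0.026366 + 0.203875 + 0.015179 = 0.289975
Of this, 0.041545 comes from 0.026366 + 0.015179 (the nearby quarry blast=true cases).
So P(nearby quarry blast | spike) = 0.041545/0.289975 ≈ 0.143.

Now condition on the additional information:
P(spike | minor quake) = 0.65032*0.95 + 0.919923*0.05 = 0.617804 + 0.045996 = 0.663800
Of this, 0.045996 comes from 0.919923*0.05 (the nearby quarry blast=true cases).
P(nearby quarry blast | spike, minor quake) = 0.045996 / 0.663800 ≈ 0.069
— minor quake explains away the evidence for nearby quarry blast.

Pr[nearby quarry blast | spike] ≈ 0.143; Pr[nearby quarry blast | spike, minor quake] ≈ 0.069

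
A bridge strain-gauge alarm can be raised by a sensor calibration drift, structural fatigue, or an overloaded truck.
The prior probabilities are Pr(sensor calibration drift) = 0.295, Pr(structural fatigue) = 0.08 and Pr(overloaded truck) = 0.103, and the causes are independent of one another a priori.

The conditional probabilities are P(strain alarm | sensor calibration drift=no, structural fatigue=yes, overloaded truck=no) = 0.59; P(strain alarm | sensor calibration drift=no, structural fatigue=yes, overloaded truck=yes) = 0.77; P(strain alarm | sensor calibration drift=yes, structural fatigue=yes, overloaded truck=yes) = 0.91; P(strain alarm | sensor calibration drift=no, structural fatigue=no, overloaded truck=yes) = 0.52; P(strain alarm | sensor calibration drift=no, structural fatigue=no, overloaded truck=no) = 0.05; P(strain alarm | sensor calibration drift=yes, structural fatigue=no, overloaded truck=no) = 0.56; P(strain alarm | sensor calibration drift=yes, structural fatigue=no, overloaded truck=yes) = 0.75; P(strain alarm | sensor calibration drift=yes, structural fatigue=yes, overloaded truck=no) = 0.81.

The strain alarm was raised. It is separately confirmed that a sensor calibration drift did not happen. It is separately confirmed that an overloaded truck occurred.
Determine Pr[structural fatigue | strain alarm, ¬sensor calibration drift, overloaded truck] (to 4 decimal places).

Pr[structural fatigue | strain alarm, ¬sensor calibration drift, overloaded truck] ≈ 0.1141

Sum P(strain alarm|·) weighted by the priors over both values of structural fatigue:
  P(strain alarm | ¬sensor calibration drift, overloaded truck) = 0.52·0.92 + 0.77·0.08
        = 0.478400 + 0.061600 = 0.540000
The terms with structural fatigue present sum to 0.061600, so
  P(structural fatigue | strain alarm, ¬sensor calibration drift, overloaded truck) = 0.061600 / 0.540000 ≈ 0.1141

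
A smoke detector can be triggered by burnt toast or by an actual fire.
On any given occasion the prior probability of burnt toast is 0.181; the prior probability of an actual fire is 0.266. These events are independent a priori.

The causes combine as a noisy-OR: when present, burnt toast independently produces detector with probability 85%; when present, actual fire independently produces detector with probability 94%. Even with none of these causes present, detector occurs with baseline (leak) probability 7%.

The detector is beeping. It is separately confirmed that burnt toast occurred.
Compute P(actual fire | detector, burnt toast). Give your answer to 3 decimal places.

Under noisy-OR, P(detector | causes) = 1 − (1−0.07)·∏(1−qᵢ) over the active causes.
By total probability over both values of actual fire:
  P(detector | burnt toast) = 0.8605·0.734 + 0.99163·0.266
        = 0.631607 + 0.263774 = 0.895381
Configurations with actual fire contribute 0.263774, so
  P(actual fire | detector, burnt toast) = 0.263774 / 0.895381 ≈ 0.295

P(actual fire | detector, burnt toast) ≈ 0.295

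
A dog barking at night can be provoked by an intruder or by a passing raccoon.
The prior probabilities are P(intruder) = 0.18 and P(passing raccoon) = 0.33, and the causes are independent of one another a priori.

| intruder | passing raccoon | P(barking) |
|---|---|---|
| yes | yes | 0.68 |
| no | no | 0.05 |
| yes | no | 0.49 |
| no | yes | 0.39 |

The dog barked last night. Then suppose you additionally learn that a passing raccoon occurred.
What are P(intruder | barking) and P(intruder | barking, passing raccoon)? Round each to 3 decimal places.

P(barking) = 0.05·0.82·0.67 + 0.39·0.82·0.33 + 0.49·0.18·0.67 + 0.68·0.18·0.33 = 0.027470 + 0.105534 + 0.059094 + 0.040392 = 0.232490
Restricting to configurations with intruder present: 0.059094 + 0.040392 = 0.099486.
So P(intruder | barking) = 0.099486/0.232490 ≈ 0.428.

Now also conditioning on passing raccoon=true:
Enumerate both values of intruder and weight by the priors:
  P(barking | passing raccoon) = 0.39·0.82 + 0.68·0.18
        = 0.319800 + 0.122400 = 0.442200
Keeping only the intruder-present terms gives 0.122400, so
  P(intruder | barking, passing raccoon) = 0.122400 / 0.442200 ≈ 0.277

P(intruder | barking) ≈ 0.428; P(intruder | barking, passing raccoon) ≈ 0.277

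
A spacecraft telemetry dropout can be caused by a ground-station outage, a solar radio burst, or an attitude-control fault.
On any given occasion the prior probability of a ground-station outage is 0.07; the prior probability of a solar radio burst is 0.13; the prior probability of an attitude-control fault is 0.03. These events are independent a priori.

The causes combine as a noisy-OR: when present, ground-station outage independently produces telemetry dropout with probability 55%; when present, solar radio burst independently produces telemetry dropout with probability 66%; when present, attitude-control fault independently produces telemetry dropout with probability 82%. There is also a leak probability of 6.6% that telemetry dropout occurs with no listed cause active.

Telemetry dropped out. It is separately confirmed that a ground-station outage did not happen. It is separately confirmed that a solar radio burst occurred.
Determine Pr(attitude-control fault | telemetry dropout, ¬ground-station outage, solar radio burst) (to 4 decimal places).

Under noisy-OR, P(telemetry dropout | causes) = 1 − (1−0.066)·∏(1−qᵢ) over the active causes.
For the numerator, keep only attitude-control fault=true terms: 0.942839×0.03 = 0.028285
Normalizer over all consistent configurations: 0.68244×0.97 + 0.942839×0.03 = 0.690252
P(attitude-control fault | telemetry dropout, ¬ground-station outage, solar radio burst) = 0.028285/0.690252 ≈ 0.0410

Pr(attitude-control fault | telemetry dropout, ¬ground-station outage, solar radio burst) ≈ 0.0410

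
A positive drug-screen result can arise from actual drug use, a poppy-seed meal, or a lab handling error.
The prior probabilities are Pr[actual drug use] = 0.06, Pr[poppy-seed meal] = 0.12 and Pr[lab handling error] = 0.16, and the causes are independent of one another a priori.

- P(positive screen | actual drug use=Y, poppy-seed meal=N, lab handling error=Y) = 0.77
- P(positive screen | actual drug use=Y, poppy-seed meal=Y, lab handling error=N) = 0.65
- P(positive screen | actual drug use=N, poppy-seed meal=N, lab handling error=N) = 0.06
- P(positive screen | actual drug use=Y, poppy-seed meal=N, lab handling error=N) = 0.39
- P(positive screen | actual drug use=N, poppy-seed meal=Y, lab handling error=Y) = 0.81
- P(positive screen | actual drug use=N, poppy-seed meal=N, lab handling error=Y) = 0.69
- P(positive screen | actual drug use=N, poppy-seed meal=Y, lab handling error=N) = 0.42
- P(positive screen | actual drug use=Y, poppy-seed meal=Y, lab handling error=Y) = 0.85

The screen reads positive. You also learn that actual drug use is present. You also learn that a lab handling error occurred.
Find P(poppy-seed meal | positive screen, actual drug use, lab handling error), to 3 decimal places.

Numerator (weight on configurations with poppy-seed meal): 0.85*0.12 = 0.102000
The normalizing constant is 0.77*0.88 + 0.85*0.12 = 0.779600
P(poppy-seed meal | positive screen, actual drug use, lab handling error) = 0.102000/0.779600 ≈ 0.131

P(poppy-seed meal | positive screen, actual drug use, lab handling error) ≈ 0.131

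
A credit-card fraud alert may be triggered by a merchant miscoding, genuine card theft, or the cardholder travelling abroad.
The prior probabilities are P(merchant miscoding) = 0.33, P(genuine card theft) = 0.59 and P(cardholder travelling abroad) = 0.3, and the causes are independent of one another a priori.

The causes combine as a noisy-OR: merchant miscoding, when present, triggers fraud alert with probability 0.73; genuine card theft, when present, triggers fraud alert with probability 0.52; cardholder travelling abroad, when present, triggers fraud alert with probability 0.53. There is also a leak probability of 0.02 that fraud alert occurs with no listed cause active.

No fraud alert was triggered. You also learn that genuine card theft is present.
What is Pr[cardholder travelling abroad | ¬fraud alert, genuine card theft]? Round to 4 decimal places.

Pr[cardholder travelling abroad | ¬fraud alert, genuine card theft] ≈ 0.1677

Under noisy-OR, P(fraud alert | causes) = 1 − (1−0.02)·∏(1−qᵢ) over the active causes.
Sum P(¬fraud alert|·) weighted by the priors over the 4 (merchant miscoding, cardholder travelling abroad) configurations:
  P(¬fraud alert | genuine card theft) = 0.4704·0.67·0.7 + 0.221088·0.67·0.3 + 0.127008·0.33·0.7 + 0.059694·0.33·0.3
        = 0.220618 + 0.044439 + 0.029339 + 0.005910 = 0.300306
Keeping only the cardholder travelling abroad-present terms gives 0.050349, so
  P(cardholder travelling abroad | ¬fraud alert, genuine card theft) = 0.050349 / 0.300306 ≈ 0.1677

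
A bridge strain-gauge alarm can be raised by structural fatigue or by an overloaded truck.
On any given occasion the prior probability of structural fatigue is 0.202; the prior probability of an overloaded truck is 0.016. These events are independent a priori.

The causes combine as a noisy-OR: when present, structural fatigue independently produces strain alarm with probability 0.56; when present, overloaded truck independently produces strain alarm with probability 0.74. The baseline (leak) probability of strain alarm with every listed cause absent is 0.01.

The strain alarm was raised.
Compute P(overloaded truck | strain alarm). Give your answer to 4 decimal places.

P(overloaded truck | strain alarm) ≈ 0.0933

Under noisy-OR, P(strain alarm | causes) = 1 − (1−0.01)·∏(1−qᵢ) over the active causes.
By total probability over the 4 (structural fatigue, overloaded truck) configurations:
  P(strain alarm) = 0.01×0.798×0.984 + 0.7426×0.798×0.016 + 0.5644×0.202×0.984 + 0.886744×0.202×0.016
        = 0.007852 + 0.009482 + 0.112185 + 0.002866 = 0.132385
Keeping only the overloaded truck-present terms gives 0.012348, so
  P(overloaded truck | strain alarm) = 0.012348 / 0.132385 ≈ 0.0933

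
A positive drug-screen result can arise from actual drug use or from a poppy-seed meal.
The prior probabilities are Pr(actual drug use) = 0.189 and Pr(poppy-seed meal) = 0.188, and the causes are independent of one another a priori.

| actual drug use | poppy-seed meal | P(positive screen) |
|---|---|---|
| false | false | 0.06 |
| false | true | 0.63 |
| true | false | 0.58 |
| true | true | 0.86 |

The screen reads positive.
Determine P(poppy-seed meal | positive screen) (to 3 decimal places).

By total probability over the 4 (actual drug use, poppy-seed meal) configurations:
  P(positive screen) = 0.06·0.811·0.812 + 0.63·0.811·0.188 + 0.58·0.189·0.812 + 0.86·0.189·0.188
        = 0.039512 + 0.096055 + 0.089011 + 0.030558 = 0.255136
Keeping only the poppy-seed meal-present terms gives 0.126613, so
  P(poppy-seed meal | positive screen) = 0.126613 / 0.255136 ≈ 0.496

P(poppy-seed meal | positive screen) ≈ 0.496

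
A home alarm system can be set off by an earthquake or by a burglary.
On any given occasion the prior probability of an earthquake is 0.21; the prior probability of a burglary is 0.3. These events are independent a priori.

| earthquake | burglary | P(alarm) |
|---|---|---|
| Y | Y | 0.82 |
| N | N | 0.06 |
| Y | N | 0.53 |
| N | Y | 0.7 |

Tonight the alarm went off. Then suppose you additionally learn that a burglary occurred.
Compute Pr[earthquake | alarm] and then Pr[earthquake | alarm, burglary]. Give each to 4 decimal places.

Numerator (weight on configurations with earthquake): 0.077910 + 0.051660 = 0.129570
Normalizer over all consistent configurations: 0.06*0.79*0.7 + 0.7*0.79*0.3 + 0.53*0.21*0.7 + 0.82*0.21*0.3 = 0.328650
Posterior = 0.129570 / 0.328650 ≈ 0.3942

Now condition on the additional information:
By total probability over both values of earthquake:
  P(alarm | burglary) = 0.7·0.79 + 0.82·0.21
        = 0.553000 + 0.172200 = 0.725200
The terms with earthquake present sum to 0.172200, so
  P(earthquake | alarm, burglary) = 0.172200 / 0.725200 ≈ 0.2375
— burglary explains away the evidence for earthquake.

Pr[earthquake | alarm] ≈ 0.3942; Pr[earthquake | alarm, burglary] ≈ 0.2375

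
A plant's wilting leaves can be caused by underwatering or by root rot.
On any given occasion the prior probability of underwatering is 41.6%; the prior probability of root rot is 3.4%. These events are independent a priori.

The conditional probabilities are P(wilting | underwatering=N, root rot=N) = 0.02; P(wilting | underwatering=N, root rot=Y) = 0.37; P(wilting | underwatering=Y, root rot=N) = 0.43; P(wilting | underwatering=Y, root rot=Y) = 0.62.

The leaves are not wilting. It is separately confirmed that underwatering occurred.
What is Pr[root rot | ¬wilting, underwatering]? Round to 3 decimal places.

Pr[root rot | ¬wilting, underwatering] ≈ 0.023

Sum P(¬wilting|·) weighted by the priors over both values of root rot:
  P(¬wilting | underwatering) = 0.57·0.966 + 0.38·0.034
        = 0.550620 + 0.012920 = 0.563540
The terms with root rot present sum to 0.012920, so
  P(root rot | ¬wilting, underwatering) = 0.012920 / 0.563540 ≈ 0.023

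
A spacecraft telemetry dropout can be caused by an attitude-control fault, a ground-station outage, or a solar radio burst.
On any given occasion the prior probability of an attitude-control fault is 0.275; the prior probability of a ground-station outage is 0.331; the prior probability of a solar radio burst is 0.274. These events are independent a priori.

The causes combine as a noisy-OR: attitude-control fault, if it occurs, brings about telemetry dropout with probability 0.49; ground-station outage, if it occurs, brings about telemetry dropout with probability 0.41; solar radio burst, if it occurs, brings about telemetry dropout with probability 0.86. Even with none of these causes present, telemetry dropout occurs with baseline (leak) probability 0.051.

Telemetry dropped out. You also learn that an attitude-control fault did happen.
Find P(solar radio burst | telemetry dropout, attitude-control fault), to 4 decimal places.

P(solar radio burst | telemetry dropout, attitude-control fault) ≈ 0.3792

Under noisy-OR, P(telemetry dropout | causes) = 1 − (1−0.051)·∏(1−qᵢ) over the active causes.
Numerator (weight on configurations with solar radio burst): 0.170885 + 0.087068 = 0.257953
Denominator P(telemetry dropout | attitude-control fault): 0.51601·0.669·0.726 + 0.932241·0.669·0.274 + 0.714446·0.331·0.726 + 0.960022·0.331·0.274 = 0.680262
P(solar radio burst | telemetry dropout, attitude-control fault) = 0.257953/0.680262 ≈ 0.3792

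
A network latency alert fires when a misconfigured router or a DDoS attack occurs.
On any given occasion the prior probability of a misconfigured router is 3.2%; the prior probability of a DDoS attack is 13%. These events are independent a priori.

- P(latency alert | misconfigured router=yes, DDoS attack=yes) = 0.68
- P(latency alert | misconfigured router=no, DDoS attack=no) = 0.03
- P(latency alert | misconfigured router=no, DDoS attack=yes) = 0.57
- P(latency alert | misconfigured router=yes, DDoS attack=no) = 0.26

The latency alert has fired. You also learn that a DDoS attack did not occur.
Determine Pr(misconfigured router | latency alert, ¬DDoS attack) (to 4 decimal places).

Sum P(latency alert|·) weighted by the priors over both values of misconfigured router:
  P(latency alert | ¬DDoS attack) = 0.03*0.968 + 0.26*0.032
        = 0.029040 + 0.008320 = 0.037360
Configurations with misconfigured router contribute 0.008320, so
  P(misconfigured router | latency alert, ¬DDoS attack) = 0.008320 / 0.037360 ≈ 0.2227

Pr(misconfigured router | latency alert, ¬DDoS attack) ≈ 0.2227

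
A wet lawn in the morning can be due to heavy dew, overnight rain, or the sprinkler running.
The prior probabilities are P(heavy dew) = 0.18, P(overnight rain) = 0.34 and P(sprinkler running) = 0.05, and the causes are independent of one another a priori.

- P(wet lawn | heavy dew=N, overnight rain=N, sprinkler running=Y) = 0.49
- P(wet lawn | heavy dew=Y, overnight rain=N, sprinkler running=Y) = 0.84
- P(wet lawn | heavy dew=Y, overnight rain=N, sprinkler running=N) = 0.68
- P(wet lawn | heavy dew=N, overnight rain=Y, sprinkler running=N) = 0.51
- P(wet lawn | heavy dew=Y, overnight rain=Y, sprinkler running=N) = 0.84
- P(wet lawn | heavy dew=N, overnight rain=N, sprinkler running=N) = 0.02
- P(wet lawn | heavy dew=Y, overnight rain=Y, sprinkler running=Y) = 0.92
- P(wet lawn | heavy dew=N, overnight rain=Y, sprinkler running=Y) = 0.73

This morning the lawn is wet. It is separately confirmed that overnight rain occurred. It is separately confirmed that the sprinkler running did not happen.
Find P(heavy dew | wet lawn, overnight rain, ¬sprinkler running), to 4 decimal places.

P(heavy dew | wet lawn, overnight rain, ¬sprinkler running) ≈ 0.2655

P(wet lawn | overnight rain, ¬sprinkler running) = 0.51*0.82 + 0.84*0.18 = 0.418200 + 0.151200 = 0.569400
The heavy dew-present share is 0.84*0.18 = 0.151200.
Hence the posterior is 0.151200/0.569400 ≈ 0.2655.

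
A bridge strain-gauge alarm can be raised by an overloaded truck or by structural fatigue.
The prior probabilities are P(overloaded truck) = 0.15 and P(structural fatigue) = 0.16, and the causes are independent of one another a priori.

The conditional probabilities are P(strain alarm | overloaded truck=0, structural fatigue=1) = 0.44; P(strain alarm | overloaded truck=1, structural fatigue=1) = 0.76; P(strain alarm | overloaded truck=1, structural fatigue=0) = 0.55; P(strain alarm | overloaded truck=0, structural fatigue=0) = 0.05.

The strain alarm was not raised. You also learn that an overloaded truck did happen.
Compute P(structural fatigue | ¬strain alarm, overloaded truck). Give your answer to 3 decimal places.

For the numerator, keep only structural fatigue=true terms: 0.24×0.16 = 0.038400
Denominator P(¬strain alarm | overloaded truck): 0.45×0.84 + 0.24×0.16 = 0.416400
P(structural fatigue | ¬strain alarm, overloaded truck) = 0.038400/0.416400 ≈ 0.092

P(structural fatigue | ¬strain alarm, overloaded truck) ≈ 0.092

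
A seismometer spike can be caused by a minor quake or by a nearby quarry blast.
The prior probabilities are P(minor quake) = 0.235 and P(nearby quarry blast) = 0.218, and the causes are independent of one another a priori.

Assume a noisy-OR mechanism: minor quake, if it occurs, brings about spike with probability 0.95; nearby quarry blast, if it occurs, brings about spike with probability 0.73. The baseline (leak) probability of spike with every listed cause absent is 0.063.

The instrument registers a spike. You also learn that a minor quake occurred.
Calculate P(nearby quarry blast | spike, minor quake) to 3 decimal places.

P(nearby quarry blast | spike, minor quake) ≈ 0.224

Under noisy-OR, P(spike | causes) = 1 − (1−0.063)·∏(1−qᵢ) over the active causes.
By total probability over both values of nearby quarry blast:
  P(spike | minor quake) = 0.95315×0.782 + 0.987351×0.218
        = 0.745363 + 0.215243 = 0.960606
The terms with nearby quarry blast present sum to 0.215243, so
  P(nearby quarry blast | spike, minor quake) = 0.215243 / 0.960606 ≈ 0.224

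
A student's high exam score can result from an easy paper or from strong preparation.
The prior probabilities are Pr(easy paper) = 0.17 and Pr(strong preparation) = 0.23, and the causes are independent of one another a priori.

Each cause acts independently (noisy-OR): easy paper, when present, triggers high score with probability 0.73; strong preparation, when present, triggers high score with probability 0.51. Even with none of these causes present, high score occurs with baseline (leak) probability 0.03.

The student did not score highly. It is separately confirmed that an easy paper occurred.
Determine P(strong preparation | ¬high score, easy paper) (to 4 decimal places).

P(strong preparation | ¬high score, easy paper) ≈ 0.1277

Under noisy-OR, P(high score | causes) = 1 − (1−0.03)·∏(1−qᵢ) over the active causes.
Enumerate both values of strong preparation and weight by the priors:
  P(¬high score | easy paper) = 0.2619*0.77 + 0.128331*0.23
        = 0.201663 + 0.029516 = 0.231179
Configurations with strong preparation contribute 0.029516, so
  P(strong preparation | ¬high score, easy paper) = 0.029516 / 0.231179 ≈ 0.1277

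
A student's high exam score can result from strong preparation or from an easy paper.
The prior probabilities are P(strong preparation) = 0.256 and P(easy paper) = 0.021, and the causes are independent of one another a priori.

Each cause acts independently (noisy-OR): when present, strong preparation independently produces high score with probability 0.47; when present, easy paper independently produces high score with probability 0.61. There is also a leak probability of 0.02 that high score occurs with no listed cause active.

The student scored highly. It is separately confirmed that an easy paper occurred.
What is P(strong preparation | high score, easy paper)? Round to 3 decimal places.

P(strong preparation | high score, easy paper) ≈ 0.308

Under noisy-OR, P(high score | causes) = 1 − (1−0.02)·∏(1−qᵢ) over the active causes.
Numerator (weight on configurations with strong preparation): 0.797434×0.256 = 0.204143
The normalizing constant is 0.6178×0.744 + 0.797434×0.256 = 0.663786
Posterior = 0.204143 / 0.663786 ≈ 0.308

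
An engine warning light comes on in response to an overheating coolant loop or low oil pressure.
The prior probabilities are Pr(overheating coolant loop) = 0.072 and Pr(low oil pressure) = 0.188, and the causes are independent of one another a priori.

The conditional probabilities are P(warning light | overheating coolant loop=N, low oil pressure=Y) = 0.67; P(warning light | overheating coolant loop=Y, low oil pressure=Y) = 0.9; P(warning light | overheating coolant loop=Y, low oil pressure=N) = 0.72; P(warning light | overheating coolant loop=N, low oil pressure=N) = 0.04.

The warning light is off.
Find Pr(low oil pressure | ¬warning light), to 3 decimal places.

Pr(low oil pressure | ¬warning light) ≈ 0.074

By total probability over the 4 (overheating coolant loop, low oil pressure) configurations:
  P(¬warning light) = 0.96·0.928·0.812 + 0.33·0.928·0.188 + 0.28·0.072·0.812 + 0.1·0.072·0.188
        = 0.723395 + 0.057573 + 0.016370 + 0.001354 = 0.798692
Configurations with low oil pressure contribute 0.058927, so
  P(low oil pressure | ¬warning light) = 0.058927 / 0.798692 ≈ 0.074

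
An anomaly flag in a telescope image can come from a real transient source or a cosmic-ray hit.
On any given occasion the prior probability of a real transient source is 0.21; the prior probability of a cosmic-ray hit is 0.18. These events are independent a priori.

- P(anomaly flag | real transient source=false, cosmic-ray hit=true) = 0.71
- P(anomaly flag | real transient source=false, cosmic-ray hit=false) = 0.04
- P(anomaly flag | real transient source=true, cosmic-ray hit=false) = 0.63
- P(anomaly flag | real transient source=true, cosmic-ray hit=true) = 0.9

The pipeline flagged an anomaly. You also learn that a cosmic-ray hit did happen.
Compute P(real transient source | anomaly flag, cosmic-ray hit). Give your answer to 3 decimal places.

P(anomaly flag | cosmic-ray hit) = 0.71·0.79 + 0.9·0.21 = 0.560900 + 0.189000 = 0.749900
Restricting to configurations with real transient source present: 0.9·0.21 = 0.189000.
P(real transient source | anomaly flag, cosmic-ray hit) = 0.189000 / 0.749900 ≈ 0.252

P(real transient source | anomaly flag, cosmic-ray hit) ≈ 0.252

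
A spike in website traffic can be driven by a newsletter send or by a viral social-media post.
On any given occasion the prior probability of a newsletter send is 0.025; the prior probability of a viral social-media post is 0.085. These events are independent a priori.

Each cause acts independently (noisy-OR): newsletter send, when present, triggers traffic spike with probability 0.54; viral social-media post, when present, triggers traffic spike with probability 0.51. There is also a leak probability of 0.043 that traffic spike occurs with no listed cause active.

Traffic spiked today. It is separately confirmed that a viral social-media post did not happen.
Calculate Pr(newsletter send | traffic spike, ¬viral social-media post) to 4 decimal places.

Pr(newsletter send | traffic spike, ¬viral social-media post) ≈ 0.2503

Under noisy-OR, P(traffic spike | causes) = 1 − (1−0.043)·∏(1−qᵢ) over the active causes.
For the numerator, keep only newsletter send=true terms: 0.55978·0.025 = 0.013995
Normalizer over all consistent configurations: 0.043·0.975 + 0.55978·0.025 = 0.055920
P(newsletter send | traffic spike, ¬viral social-media post) = 0.013995/0.055920 ≈ 0.2503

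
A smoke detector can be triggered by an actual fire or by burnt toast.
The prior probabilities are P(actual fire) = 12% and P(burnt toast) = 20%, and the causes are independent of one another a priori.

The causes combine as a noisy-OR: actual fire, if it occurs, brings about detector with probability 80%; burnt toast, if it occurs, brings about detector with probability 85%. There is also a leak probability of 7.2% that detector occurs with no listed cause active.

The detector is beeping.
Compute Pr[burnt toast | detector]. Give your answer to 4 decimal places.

Pr[burnt toast | detector] ≈ 0.5757

Under noisy-OR, P(detector | causes) = 1 − (1−0.072)·∏(1−qᵢ) over the active causes.
Weight on burnt toast=true, given the evidence: 0.151501 + 0.023332 = 0.174833
The normalizing constant is 0.072×0.88×0.8 + 0.8608×0.88×0.2 + 0.8144×0.12×0.8 + 0.97216×0.12×0.2 = 0.303703
Posterior = 0.174833 / 0.303703 ≈ 0.5757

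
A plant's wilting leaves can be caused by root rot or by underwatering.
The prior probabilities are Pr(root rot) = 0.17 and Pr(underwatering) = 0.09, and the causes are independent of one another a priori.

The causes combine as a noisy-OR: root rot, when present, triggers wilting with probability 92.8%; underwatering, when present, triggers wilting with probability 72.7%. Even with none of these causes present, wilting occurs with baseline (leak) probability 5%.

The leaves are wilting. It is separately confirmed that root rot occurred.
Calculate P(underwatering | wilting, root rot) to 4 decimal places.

Under noisy-OR, P(wilting | causes) = 1 − (1−0.05)·∏(1−qᵢ) over the active causes.
P(wilting | root rot) = 0.9316·0.91 + 0.981327·0.09 = 0.847756 + 0.088319 = 0.936075
The underwatering-present share is 0.981327·0.09 = 0.088319.
Hence the posterior is 0.088319/0.936075 ≈ 0.0944.

P(underwatering | wilting, root rot) ≈ 0.0944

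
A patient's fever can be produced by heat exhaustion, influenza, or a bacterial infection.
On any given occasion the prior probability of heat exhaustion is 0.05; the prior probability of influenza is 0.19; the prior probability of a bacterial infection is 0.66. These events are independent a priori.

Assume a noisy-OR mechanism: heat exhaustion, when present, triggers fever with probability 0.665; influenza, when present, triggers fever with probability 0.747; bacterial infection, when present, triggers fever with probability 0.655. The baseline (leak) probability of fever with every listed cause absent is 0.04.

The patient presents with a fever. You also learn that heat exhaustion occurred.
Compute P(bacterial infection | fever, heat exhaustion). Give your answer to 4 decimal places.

P(bacterial infection | fever, heat exhaustion) ≈ 0.7081

Under noisy-OR, P(fever | causes) = 1 − (1−0.04)·∏(1−qᵢ) over the active causes.
P(fever | heat exhaustion) = 0.6784·0.81·0.34 + 0.889048·0.81·0.66 + 0.918635·0.19·0.34 + 0.971929·0.19·0.66 = 0.186831 + 0.475285 + 0.059344 + 0.121880 = 0.843340
Restricting to configurations with bacterial infection present: 0.475285 + 0.121880 = 0.597165.
So P(bacterial infection | fever, heat exhaustion) = 0.597165/0.843340 ≈ 0.7081.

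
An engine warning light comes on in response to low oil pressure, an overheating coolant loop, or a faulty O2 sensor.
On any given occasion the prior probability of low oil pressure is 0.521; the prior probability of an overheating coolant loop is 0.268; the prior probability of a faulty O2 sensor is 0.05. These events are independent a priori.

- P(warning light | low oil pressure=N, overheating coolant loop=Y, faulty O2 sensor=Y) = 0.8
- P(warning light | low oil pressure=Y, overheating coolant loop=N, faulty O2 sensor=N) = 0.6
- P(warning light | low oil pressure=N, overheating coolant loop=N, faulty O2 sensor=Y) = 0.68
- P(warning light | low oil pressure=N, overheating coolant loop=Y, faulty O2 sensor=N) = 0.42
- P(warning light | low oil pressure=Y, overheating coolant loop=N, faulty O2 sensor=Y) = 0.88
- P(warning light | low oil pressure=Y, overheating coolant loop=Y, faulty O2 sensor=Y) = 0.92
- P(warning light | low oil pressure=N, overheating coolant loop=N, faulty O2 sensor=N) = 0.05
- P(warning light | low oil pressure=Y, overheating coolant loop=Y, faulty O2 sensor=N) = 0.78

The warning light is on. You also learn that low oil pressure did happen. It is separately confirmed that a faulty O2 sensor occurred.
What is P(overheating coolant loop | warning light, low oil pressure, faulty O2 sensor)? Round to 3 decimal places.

P(overheating coolant loop | warning light, low oil pressure, faulty O2 sensor) ≈ 0.277

Sum P(warning light|·) weighted by the priors over both values of overheating coolant loop:
  P(warning light | low oil pressure, faulty O2 sensor) = 0.88·0.732 + 0.92·0.268
        = 0.644160 + 0.246560 = 0.890720
The terms with overheating coolant loop present sum to 0.246560, so
  P(overheating coolant loop | warning light, low oil pressure, faulty O2 sensor) = 0.246560 / 0.890720 ≈ 0.277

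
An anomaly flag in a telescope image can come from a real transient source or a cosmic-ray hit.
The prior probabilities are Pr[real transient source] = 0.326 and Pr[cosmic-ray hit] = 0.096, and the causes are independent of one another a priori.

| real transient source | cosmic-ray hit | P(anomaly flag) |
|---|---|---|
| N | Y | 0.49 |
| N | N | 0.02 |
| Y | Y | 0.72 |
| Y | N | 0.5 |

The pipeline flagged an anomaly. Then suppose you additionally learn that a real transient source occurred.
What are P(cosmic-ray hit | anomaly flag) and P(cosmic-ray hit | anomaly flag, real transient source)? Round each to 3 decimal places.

P(anomaly flag) = 0.02*0.674*0.904 + 0.49*0.674*0.096 + 0.5*0.326*0.904 + 0.72*0.326*0.096 = 0.012186 + 0.031705 + 0.147352 + 0.022533 = 0.213776
Of this, 0.054238 comes from 0.031705 + 0.022533 (the cosmic-ray hit=true cases).
P(cosmic-ray hit | anomaly flag) = 0.054238 / 0.213776 ≈ 0.254

Now condition on the additional information:
Weight on cosmic-ray hit=true, given the evidence: 0.72*0.096 = 0.069120
The normalizing constant is 0.5*0.904 + 0.72*0.096 = 0.521120
Posterior = 0.069120 / 0.521120 ≈ 0.133
— real transient source explains away the evidence for cosmic-ray hit.

P(cosmic-ray hit | anomaly flag) ≈ 0.254; P(cosmic-ray hit | anomaly flag, real transient source) ≈ 0.133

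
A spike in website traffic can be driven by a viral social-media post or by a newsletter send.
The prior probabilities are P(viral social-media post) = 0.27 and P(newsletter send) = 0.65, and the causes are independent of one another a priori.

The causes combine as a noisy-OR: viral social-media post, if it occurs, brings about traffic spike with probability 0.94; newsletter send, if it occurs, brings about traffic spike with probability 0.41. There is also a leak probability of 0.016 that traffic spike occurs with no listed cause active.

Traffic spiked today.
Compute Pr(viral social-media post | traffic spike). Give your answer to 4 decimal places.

Pr(viral social-media post | traffic spike) ≈ 0.5598

Under noisy-OR, P(traffic spike | causes) = 1 − (1−0.016)·∏(1−qᵢ) over the active causes.
P(traffic spike) = 0.016·0.73·0.35 + 0.41944·0.73·0.65 + 0.94096·0.27·0.35 + 0.965166·0.27·0.65 = 0.004088 + 0.199024 + 0.088921 + 0.169387 = 0.461420
The viral social-media post-present share is 0.088921 + 0.169387 = 0.258308.
P(viral social-media post | traffic spike) = 0.258308 / 0.461420 ≈ 0.5598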